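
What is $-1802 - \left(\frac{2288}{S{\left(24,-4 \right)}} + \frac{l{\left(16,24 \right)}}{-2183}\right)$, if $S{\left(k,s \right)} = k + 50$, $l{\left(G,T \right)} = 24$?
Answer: $- \frac{4001238}{2183} \approx -1832.9$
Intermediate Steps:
$S{\left(k,s \right)} = 50 + k$
$-1802 - \left(\frac{2288}{S{\left(24,-4 \right)}} + \frac{l{\left(16,24 \right)}}{-2183}\right) = -1802 - \left(\frac{2288}{50 + 24} + \frac{24}{-2183}\right) = -1802 - \left(\frac{2288}{74} + 24 \left(- \frac{1}{2183}\right)\right) = -1802 - \left(2288 \cdot \frac{1}{74} - \frac{24}{2183}\right) = -1802 - \left(\frac{1144}{37} - \frac{24}{2183}\right) = -1802 - \frac{67472}{2183} = - \frac{4001238}{2183}$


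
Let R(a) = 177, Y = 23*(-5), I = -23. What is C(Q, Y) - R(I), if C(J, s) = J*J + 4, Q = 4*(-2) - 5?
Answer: -4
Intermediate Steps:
Y = -115
Q = -13 (Q = -8 - 5 = -13)
C(J, s) = 4 + J**2 (C(J, s) = J**2 + 4 = 4 + J**2)
C(Q, Y) - R(I) = (4 + (-13)**2) - 1*177 = (4 + 169) - 177 = 173 - 177 = -4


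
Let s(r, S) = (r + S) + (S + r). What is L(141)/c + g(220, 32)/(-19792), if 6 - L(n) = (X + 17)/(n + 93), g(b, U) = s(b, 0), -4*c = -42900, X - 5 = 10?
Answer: -67318211/3104437050 ≈ -0.021685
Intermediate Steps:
X = 15 (X = 5 + 10 = 15)
c = 10725 (c = -1/4*(-42900) = 10725)
s(r, S) = 2*S + 2*r (s(r, S) = (S + r) + (S + r) = 2*S + 2*r)
g(b, U) = 2*b (g(b, U) = 2*0 + 2*b = 0 + 2*b = 2*b)
L(n) = 6 - 32/(93 + n) (L(n) = 6 - (15 + 17)/(n + 93) = 6 - 32/(93 + n))
L(141)/c + g(220, 32)/(-19792) = (2*(263 + 3*141)/(93 + 141))/10725 + (2*220)/(-19792) = (2*(263 + 423)/234)*(1/10725) + 440*(-1/19792) = (2*(1/234)*686)*(1/10725) - 55/2474 = (686/117)*(1/10725) - 55/2474 = 686/1254825 - 55/2474 = -67318211/3104437050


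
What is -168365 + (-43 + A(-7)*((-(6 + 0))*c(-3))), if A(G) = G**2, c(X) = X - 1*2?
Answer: -166938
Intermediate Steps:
c(X) = -2 + X (c(X) = X - 2 = -2 + X)
-168365 + (-43 + A(-7)*((-(6 + 0))*c(-3))) = -168365 + (-43 + (-7)**2*((-(6 + 0))*(-2 - 3))) = -168365 + (-43 + 49*(-1*6*(-5))) = -168365 + (-43 + 49*(-6*(-5))) = -168365 + (-43 + 49*30) = -168365 + (-43 + 1470) = -168365 + 1427 = -166938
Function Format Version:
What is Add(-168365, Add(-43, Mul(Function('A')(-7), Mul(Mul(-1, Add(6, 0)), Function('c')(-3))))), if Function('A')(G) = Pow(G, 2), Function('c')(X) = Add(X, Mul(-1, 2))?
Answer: -166938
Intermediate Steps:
Function('c')(X) = Add(-2, X) (Function('c')(X) = Add(X, -2) = Add(-2, X))
Add(-168365, Add(-43, Mul(Function('A')(-7), Mul(Mul(-1, Add(6, 0)), Function('c')(-3))))) = Add(-168365, Add(-43, Mul(Pow(-7, 2), Mul(Mul(-1, Add(6, 0)), Add(-2, -3))))) = Add(-168365, Add(-43, Mul(49, Mul(Mul(-1, 6), -5)))) = Add(-168365, Add(-43, Mul(49, Mul(-6, -5)))) = Add(-168365, Add(-43, Mul(49, 30))) = Add(-168365, Add(-43, 1470)) = Add(-168365, 1427) = -166938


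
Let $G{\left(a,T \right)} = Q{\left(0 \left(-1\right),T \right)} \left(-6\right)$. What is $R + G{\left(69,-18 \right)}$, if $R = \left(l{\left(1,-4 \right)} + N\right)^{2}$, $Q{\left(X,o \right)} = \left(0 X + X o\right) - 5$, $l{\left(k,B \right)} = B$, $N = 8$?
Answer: $46$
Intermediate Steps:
$Q{\left(X,o \right)} = -5 + X o$ ($Q{\left(X,o \right)} = \left(0 + X o\right) - 5 = X o - 5 = -5 + X o$)
$R = 16$ ($R = \left(-4 + 8\right)^{2} = 4^{2} = 16$)
$G{\left(a,T \right)} = 30$ ($G{\left(a,T \right)} = \left(-5 + 0 \left(-1\right) T\right) \left(-6\right) = \left(-5 + 0 T\right) \left(-6\right) = \left(-5 + 0\right) \left(-6\right) = \left(-5\right) \left(-6\right) = 30$)
$R + G{\left(69,-18 \right)} = 16 + 30 = 46$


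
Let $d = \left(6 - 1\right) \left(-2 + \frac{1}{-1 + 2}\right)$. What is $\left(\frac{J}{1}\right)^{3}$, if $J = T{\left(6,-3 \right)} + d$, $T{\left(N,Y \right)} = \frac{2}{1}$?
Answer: $-27$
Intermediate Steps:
$d = -5$ ($d = 5 \left(-2 + 1^{-1}\right) = 5 \left(-2 + 1\right) = 5 \left(-1\right) = -5$)
$T{\left(N,Y \right)} = 2$ ($T{\left(N,Y \right)} = 2 \cdot 1 = 2$)
$J = -3$ ($J = 2 - 5 = -3$)
$\left(\frac{J}{1}\right)^{3} = \left(- \frac{3}{1}\right)^{3} = \left(\left(-3\right) 1\right)^{3} = \left(-3\right)^{3} = -27$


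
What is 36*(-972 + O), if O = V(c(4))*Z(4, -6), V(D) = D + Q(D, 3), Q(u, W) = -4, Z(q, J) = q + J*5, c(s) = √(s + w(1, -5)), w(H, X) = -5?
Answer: -31248 - 936*I ≈ -31248.0 - 936.0*I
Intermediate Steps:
c(s) = √(-5 + s) (c(s) = √(s - 5) = √(-5 + s))
Z(q, J) = q + 5*J
V(D) = -4 + D (V(D) = D - 4 = -4 + D)
O = 104 - 26*I (O = (-4 + √(-5 + 4))*(4 + 5*(-6)) = (-4 + √(-1))*(4 - 30) = (-4 + I)*(-26) = 104 - 26*I ≈ 104.0 - 26.0*I)
36*(-972 + O) = 36*(-972 + (104 - 26*I)) = 36*(-868 - 26*I) = -31248 - 936*I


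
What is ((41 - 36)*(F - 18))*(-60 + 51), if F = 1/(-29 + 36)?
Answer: 5625/7 ≈ 803.57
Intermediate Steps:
F = 1/7 ≈ 0.14286
((41 - 36)*(F - 18))*(-60 + 51) = ((41 - 36)*(1/7 - 18))*(-60 + 51) = (5*(-125/7))*(-9) = -625/7*(-9) = 5625/7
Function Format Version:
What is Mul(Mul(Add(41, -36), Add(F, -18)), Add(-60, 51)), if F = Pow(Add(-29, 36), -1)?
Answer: Rational(5625, 7) ≈ 803.57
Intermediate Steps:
F = Rational(1, 7) (F = Pow(7, -1) = Rational(1, 7) ≈ 0.14286)
Mul(Mul(Add(41, -36), Add(F, -18)), Add(-60, 51)) = Mul(Mul(Add(41, -36), Add(Rational(1, 7), -18)), Add(-60, 51)) = Mul(Mul(5, Rational(-125, 7)), -9) = Mul(Rational(-625, 7), -9) = Rational(5625, 7)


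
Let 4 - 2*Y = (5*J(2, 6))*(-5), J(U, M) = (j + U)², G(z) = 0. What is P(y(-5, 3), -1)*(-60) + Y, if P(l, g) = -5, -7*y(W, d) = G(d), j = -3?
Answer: 629/2 ≈ 314.50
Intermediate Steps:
y(W, d) = 0 (y(W, d) = -⅐*0 = 0)
J(U, M) = (-3 + U)²
Y = 29/2 (Y = 2 - 5*(-3 + 2)²*(-5)/2 = 2 - 5*(-1)²*(-5)/2 = 2 - 5*1*(-5)/2 = 2 - 5*(-5)/2 = 2 - ½*(-25) = 2 + 25/2 = 29/2 ≈ 14.500)
P(y(-5, 3), -1)*(-60) + Y = -5*(-60) + 29/2 = 300 + 29/2 = 629/2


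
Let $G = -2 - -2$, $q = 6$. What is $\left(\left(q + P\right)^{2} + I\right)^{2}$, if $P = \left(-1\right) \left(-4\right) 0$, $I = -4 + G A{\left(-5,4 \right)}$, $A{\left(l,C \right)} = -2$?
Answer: $1024$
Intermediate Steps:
$G = 0$ ($G = -2 + 2 = 0$)
$I = -4$ ($I = -4 + 0 \left(-2\right) = -4 + 0 = -4$)
$P = 0$ ($P = 4 \cdot 0 = 0$)
$\left(\left(q + P\right)^{2} + I\right)^{2} = \left(\left(6 + 0\right)^{2} - 4\right)^{2} = \left(6^{2} - 4\right)^{2} = \left(36 - 4\right)^{2} = 32^{2} = 1024$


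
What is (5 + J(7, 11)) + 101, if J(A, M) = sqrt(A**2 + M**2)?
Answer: 106 + sqrt(170) ≈ 119.04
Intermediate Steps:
(5 + J(7, 11)) + 101 = (5 + sqrt(7**2 + 11**2)) + 101 = (5 + sqrt(49 + 121)) + 101 = (5 + sqrt(170)) + 101 = 106 + sqrt(170)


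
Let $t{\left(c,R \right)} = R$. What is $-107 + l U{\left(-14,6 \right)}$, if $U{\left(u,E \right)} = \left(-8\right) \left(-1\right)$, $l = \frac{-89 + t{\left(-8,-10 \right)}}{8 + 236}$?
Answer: $- \frac{6725}{61} \approx -110.25$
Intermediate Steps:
$l = - \frac{99}{244}$ ($l = \frac{-89 - 10}{8 + 236} = - \frac{99}{244} \approx -0.40574$)
$U{\left(u,E \right)} = 8$
$-107 + l U{\left(-14,6 \right)} = -107 - \frac{198}{61} = - \frac{6725}{61}$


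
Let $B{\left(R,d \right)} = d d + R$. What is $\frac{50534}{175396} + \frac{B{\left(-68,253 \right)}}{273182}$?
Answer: $\frac{240576681}{460721443} \approx 0.52217$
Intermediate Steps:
$B{\left(R,d \right)} = R + d^{2}$ ($B{\left(R,d \right)} = d^{2} + R = R + d^{2}$)
$\frac{50534}{175396} + \frac{B{\left(-68,253 \right)}}{273182} = \frac{50534}{175396} + \frac{-68 + 253^{2}}{273182} = 50534 \cdot \frac{1}{175396} + \left(-68 + 64009\right) \frac{1}{273182} = \frac{25267}{87698} + 63941 \cdot \frac{1}{273182} = \frac{25267}{87698} + \frac{63941}{273182} = \frac{240576681}{460721443}$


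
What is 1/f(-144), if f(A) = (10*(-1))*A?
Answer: 1/1440 ≈ 0.00069444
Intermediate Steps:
f(A) = -10*A
1/f(-144) = 1/(-10*(-144)) = 1/1440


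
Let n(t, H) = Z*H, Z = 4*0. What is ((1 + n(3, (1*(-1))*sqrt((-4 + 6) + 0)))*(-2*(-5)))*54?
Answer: 540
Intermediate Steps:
Z = 0
n(t, H) = 0 (n(t, H) = 0*H = 0)
((1 + n(3, (1*(-1))*sqrt((-4 + 6) + 0)))*(-2*(-5)))*54 = ((1 + 0)*(-2*(-5)))*54 = (1*10)*54 = 10*54 = 540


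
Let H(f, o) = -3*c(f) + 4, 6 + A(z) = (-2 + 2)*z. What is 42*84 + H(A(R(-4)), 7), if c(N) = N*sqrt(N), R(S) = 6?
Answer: 3532 + 18*I*sqrt(6) ≈ 3532.0 + 44.091*I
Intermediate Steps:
A(z) = -6 (A(z) = -6 + (-2 + 2)*z = -6 + 0*z = -6 + 0 = -6)
c(N) = N**(3/2)
H(f, o) = 4 - 3*f**(3/2) (H(f, o) = -3*f**(3/2) + 4 = 4 - 3*f**(3/2))
42*84 + H(A(R(-4)), 7) = 42*84 + (4 - (-18)*I*sqrt(6)) = 3528 + (4 - (-18)*I*sqrt(6)) = 3528 + (4 + 18*I*sqrt(6)) = 3532 + 18*I*sqrt(6)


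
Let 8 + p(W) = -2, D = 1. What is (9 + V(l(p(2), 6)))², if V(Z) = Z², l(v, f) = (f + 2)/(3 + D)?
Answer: 169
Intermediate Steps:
p(W) = -10 (p(W) = -8 - 2 = -10)
l(v, f) = ½ + f/4 (l(v, f) = (f + 2)/(3 + 1) = (2 + f)/4 = (2 + f)*(¼) = ½ + f/4)
(9 + V(l(p(2), 6)))² = (9 + (½ + (¼)*6)²)² = (9 + (½ + 3/2)²)² = (9 + 2²)² = (9 + 4)² = 13² = 169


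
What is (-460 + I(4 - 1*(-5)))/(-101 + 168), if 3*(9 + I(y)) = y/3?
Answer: -468/67 ≈ -6.9851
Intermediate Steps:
I(y) = -9 + y/9 (I(y) = -9 + (y/3)/3 = -9 + y/9)
(-460 + I(4 - 1*(-5)))/(-101 + 168) = (-460 + (-9 + (4 - 1*(-5))/9))/(-101 + 168) = (-460 + (-9 + (4 + 5)/9))/67 = (-460 + (-9 + (⅑)*9))*(1/67) = (-460 + (-9 + 1))*(1/67) = (-460 - 8)*(1/67) = -468*1/67 = -468/67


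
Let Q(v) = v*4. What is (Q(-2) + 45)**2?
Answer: 1369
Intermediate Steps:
Q(v) = 4*v
(Q(-2) + 45)**2 = (4*(-2) + 45)**2 = (-8 + 45)**2 = 37**2 = 1369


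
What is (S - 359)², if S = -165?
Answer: 274576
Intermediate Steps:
(S - 359)² = (-165 - 359)² = (-524)² = 274576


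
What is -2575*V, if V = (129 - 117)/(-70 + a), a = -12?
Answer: 15450/41 ≈ 376.83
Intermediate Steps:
V = -6/41 (V = (129 - 117)/(-70 - 12) = 12/(-82) = 12*(-1/82) = -6/41 ≈ -0.14634)
-2575*V = -2575*(-6/41) = 15450/41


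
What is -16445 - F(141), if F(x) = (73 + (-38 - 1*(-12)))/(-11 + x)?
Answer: -2137897/130 ≈ -16445.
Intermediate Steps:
F(x) = 47/(-11 + x) (F(x) = (73 + (-38 + 12))/(-11 + x) = (73 - 26)/(-11 + x) = 47/(-11 + x))
-16445 - F(141) = -16445 - 47/(-11 + 141) = -16445 - 47/130 = -2137897/130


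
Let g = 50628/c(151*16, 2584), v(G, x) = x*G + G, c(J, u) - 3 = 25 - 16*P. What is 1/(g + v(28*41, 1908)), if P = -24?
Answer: 103/225740453 ≈ 4.5628e-7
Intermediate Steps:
c(J, u) = 412 (c(J, u) = 3 + (25 - 16*(-24)) = 3 + (25 + 384) = 3 + 409 = 412)
v(G, x) = G + G*x (v(G, x) = G*x + G = G + G*x)
g = 12657/103 (g = 50628/412 = 50628*(1/412) = 12657/103 ≈ 122.88)
1/(g + v(28*41, 1908)) = 1/(12657/103 + (28*41)*(1 + 1908)) = 1/(12657/103 + 1148*1909) = 1/(12657/103 + 2191532) = 1/(225740453/103) = 103/225740453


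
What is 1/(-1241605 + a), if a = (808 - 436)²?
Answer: -1/1103221 ≈ -9.0644e-7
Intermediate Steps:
a = 138384 (a = 372² = 138384)
1/(-1241605 + a) = 1/(-1241605 + 138384) = 1/(-1103221) = -1/1103221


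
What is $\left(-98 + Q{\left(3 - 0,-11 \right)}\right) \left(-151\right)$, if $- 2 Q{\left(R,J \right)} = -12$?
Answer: $13892$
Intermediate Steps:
$Q{\left(R,J \right)} = 6$ ($Q{\left(R,J \right)} = \left(- \frac{1}{2}\right) \left(-12\right) = 6$)
$\left(-98 + Q{\left(3 - 0,-11 \right)}\right) \left(-151\right) = \left(-98 + 6\right) \left(-151\right) = \left(-92\right) \left(-151\right) = 13892$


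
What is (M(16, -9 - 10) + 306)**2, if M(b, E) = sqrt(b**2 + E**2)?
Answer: (306 + sqrt(617))**2 ≈ 1.0945e+5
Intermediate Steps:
M(b, E) = sqrt(E**2 + b**2)
(M(16, -9 - 10) + 306)**2 = (sqrt((-9 - 10)**2 + 16**2) + 306)**2 = (sqrt((-19)**2 + 256) + 306)**2 = (sqrt(361 + 256) + 306)**2 = (sqrt(617) + 306)**2 = (306 + sqrt(617))**2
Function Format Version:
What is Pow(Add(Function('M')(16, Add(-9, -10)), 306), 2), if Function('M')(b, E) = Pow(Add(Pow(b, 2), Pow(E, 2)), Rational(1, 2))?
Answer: Pow(Add(306, Pow(617, Rational(1, 2))), 2) ≈ 1.0945e+5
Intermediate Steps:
Function('M')(b, E) = Pow(Add(Pow(E, 2), Pow(b, 2)), Rational(1, 2))
Pow(Add(Function('M')(16, Add(-9, -10)), 306), 2) = Pow(Add(Pow(Add(Pow(Add(-9, -10), 2), Pow(16, 2)), Rational(1, 2)), 306), 2) = Pow(Add(Pow(Add(Pow(-19, 2), 256), Rational(1, 2)), 306), 2) = Pow(Add(Pow(Add(361, 256), Rational(1, 2)), 306), 2) = Pow(Add(Pow(617, Rational(1, 2)), 306), 2) = Pow(Add(306, Pow(617, Rational(1, 2))), 2)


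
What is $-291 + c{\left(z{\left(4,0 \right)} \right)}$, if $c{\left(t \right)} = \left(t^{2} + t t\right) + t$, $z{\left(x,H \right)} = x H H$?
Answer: $-291$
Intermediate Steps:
$z{\left(x,H \right)} = x H^{2}$ ($z{\left(x,H \right)} = H x H = x H^{2}$)
$c{\left(t \right)} = t + 2 t^{2}$ ($c{\left(t \right)} = \left(t^{2} + t^{2}\right) + t = 2 t^{2} + t = t + 2 t^{2}$)
$-291 + c{\left(z{\left(4,0 \right)} \right)} = -291 + 4 \cdot 0^{2} \left(1 + 2 \cdot 4 \cdot 0^{2}\right) = -291 + 4 \cdot 0 \left(1 + 2 \cdot 4 \cdot 0\right) = -291 + 0 \left(1 + 2 \cdot 0\right) = -291 + 0 \left(1 + 0\right) = -291 + 0 \cdot 1 = -291 + 0 = -291$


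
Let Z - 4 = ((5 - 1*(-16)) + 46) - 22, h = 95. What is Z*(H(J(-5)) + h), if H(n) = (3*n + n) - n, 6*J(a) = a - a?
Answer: 4655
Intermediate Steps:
J(a) = 0 (J(a) = (a - a)/6 = (1/6)*0 = 0)
H(n) = 3*n (H(n) = 4*n - n = 3*n)
Z = 49 (Z = 4 + (((5 - 1*(-16)) + 46) - 22) = 4 + (((5 + 16) + 46) - 22) = 4 + ((21 + 46) - 22) = 4 + (67 - 22) = 4 + 45 = 49)
Z*(H(J(-5)) + h) = 49*(3*0 + 95) = 49*(0 + 95) = 49*95 = 4655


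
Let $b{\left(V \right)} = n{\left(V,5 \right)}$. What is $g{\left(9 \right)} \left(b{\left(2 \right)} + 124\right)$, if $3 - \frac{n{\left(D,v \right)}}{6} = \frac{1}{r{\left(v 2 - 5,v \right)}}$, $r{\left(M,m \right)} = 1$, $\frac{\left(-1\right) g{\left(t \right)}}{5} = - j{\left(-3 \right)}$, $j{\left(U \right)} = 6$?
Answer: $4080$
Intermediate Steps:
$g{\left(t \right)} = 30$ ($g{\left(t \right)} = - 5 \left(\left(-1\right) 6\right) = \left(-5\right) \left(-6\right) = 30$)
$n{\left(D,v \right)} = 12$ ($n{\left(D,v \right)} = 18 - \frac{6}{1} = 18 - 6 = 12$)
$b{\left(V \right)} = 12$
$g{\left(9 \right)} \left(b{\left(2 \right)} + 124\right) = 30 \left(12 + 124\right) = 30 \cdot 136 = 4080$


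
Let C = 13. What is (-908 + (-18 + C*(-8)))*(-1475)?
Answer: 1519250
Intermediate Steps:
(-908 + (-18 + C*(-8)))*(-1475) = (-908 + (-18 + 13*(-8)))*(-1475) = (-908 + (-18 - 104))*(-1475) = (-908 - 122)*(-1475) = -1030*(-1475) = 1519250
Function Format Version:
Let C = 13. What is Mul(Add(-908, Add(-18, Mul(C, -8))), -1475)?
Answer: 1519250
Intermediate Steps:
Mul(Add(-908, Add(-18, Mul(C, -8))), -1475) = Mul(Add(-908, Add(-18, Mul(13, -8))), -1475) = Mul(Add(-908, Add(-18, -104)), -1475) = Mul(Add(-908, -122), -1475) = Mul(-1030, -1475) = 1519250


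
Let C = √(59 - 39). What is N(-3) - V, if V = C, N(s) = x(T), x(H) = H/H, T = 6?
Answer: 1 - 2*√5 ≈ -3.4721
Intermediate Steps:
x(H) = 1
N(s) = 1
C = 2*√5 (C = √20 = 2*√5 ≈ 4.4721)
V = 2*√5 ≈ 4.4721
N(-3) - V = 1 - 2*√5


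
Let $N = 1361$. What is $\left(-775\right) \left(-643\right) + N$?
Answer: $499686$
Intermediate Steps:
$\left(-775\right) \left(-643\right) + N = \left(-775\right) \left(-643\right) + 1361 = 498325 + 1361 = 499686$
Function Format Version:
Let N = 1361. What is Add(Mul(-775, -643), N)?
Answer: 499686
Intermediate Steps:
Add(Mul(-775, -643), N) = Add(Mul(-775, -643), 1361) = Add(498325, 1361) = 499686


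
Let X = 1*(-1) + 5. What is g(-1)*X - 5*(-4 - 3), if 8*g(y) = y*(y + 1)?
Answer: 35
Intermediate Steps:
g(y) = y*(1 + y)/8 (g(y) = (y*(y + 1))/8 = (y*(1 + y))/8 = y*(1 + y)/8)
X = 4 (X = -1 + 5 = 4)
g(-1)*X - 5*(-4 - 3) = ((1/8)*(-1)*(1 - 1))*4 - 5*(-4 - 3) = ((1/8)*(-1)*0)*4 - 5*(-7) = 0*4 + 35 = 0 + 35 = 35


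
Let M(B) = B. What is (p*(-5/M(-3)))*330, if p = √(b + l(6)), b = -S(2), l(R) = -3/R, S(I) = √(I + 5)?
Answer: 275*√(-2 - 4*√7) ≈ 975.49*I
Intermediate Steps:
S(I) = √(5 + I)
b = -√7 (b = -√(5 + 2) = -√7 ≈ -2.6458)
p = √(-½ - √7) (p = √(-√7 - 3/6) = √(-√7 - 3*⅙) = √(-√7 - ½) = √(-½ - √7) ≈ 1.7736*I)
(p*(-5/M(-3)))*330 = ((√(-2 - 4*√7)/2)*(-5/(-3)))*330 = ((√(-2 - 4*√7)/2)*(-5*(-⅓)))*330 = ((√(-2 - 4*√7)/2)*(5/3))*330 = (5*√(-2 - 4*√7)/6)*330 = 275*√(-2 - 4*√7)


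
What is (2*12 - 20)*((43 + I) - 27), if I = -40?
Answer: -96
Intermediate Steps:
(2*12 - 20)*((43 + I) - 27) = (2*12 - 20)*((43 - 40) - 27) = (24 - 20)*(3 - 27) = 4*(-24) = -96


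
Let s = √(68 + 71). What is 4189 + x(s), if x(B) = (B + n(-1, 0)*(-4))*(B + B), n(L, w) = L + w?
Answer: 4467 + 8*√139 ≈ 4561.3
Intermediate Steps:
s = √139 ≈ 11.790
x(B) = 2*B*(4 + B) (x(B) = (B + (-1 + 0)*(-4))*(B + B) = (B - 1*(-4))*(2*B) = (B + 4)*(2*B) = (4 + B)*(2*B) = 2*B*(4 + B))
4189 + x(s) = 4189 + 2*√139*(4 + √139)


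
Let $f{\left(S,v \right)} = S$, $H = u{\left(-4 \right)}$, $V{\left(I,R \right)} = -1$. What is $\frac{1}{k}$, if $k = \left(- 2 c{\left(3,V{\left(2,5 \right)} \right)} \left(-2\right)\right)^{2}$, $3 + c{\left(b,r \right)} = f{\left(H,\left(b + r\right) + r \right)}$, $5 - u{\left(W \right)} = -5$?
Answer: $\frac{1}{784} \approx 0.0012755$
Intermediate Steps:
$u{\left(W \right)} = 10$ ($u{\left(W \right)} = 5 - -5 = 5 + 5 = 10$)
$H = 10$
$c{\left(b,r \right)} = 7$ ($c{\left(b,r \right)} = -3 + 10 = 7$)
$k = 784$ ($k = \left(\left(-2\right) 7 \left(-2\right)\right)^{2} = \left(\left(-14\right) \left(-2\right)\right)^{2} = 28^{2} = 784$)
$\frac{1}{k} = \frac{1}{784}$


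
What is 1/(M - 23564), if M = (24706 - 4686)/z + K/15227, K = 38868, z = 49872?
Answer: -189850236/4473070143745 ≈ -4.2443e-5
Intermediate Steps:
M = 560817359/189850236 (M = (24706 - 4686)/49872 + 38868/15227 = 20020*(1/49872) + 38868*(1/15227) = 5005/12468 + 38868/15227 = 560817359/189850236 ≈ 2.9540)
1/(M - 23564) = 1/(560817359/189850236 - 23564) = 1/(-4473070143745/189850236) = -189850236/4473070143745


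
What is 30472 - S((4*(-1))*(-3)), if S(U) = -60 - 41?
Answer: 30573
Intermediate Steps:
S(U) = -101
30472 - S((4*(-1))*(-3)) = 30472 - 1*(-101) = 30472 + 101 = 30573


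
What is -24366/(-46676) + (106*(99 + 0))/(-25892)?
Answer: 8816658/75533437 ≈ 0.11673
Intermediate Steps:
-24366/(-46676) + (106*(99 + 0))/(-25892) = -24366*(-1/46676) + (106*99)*(-1/25892) = 12183/23338 + 10494*(-1/25892) = 12183/23338 - 5247/12946 = 8816658/75533437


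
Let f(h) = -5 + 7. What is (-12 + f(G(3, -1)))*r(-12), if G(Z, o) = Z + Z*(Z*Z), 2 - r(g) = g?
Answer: -140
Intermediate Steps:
r(g) = 2 - g
G(Z, o) = Z + Z**3 (G(Z, o) = Z + Z*Z**2 = Z + Z**3)
f(h) = 2
(-12 + f(G(3, -1)))*r(-12) = (-12 + 2)*(2 - 1*(-12)) = -10*(2 + 12) = -10*14 = -140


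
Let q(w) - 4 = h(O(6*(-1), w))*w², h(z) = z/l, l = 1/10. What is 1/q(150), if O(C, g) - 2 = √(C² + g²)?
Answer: -112501/285170624099996 + 84375*√626/71292656024999 ≈ 2.9217e-8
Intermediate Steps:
l = ⅒ ≈ 0.10000
O(C, g) = 2 + √(C² + g²)
h(z) = 10*z (h(z) = z/(⅒) = z*10 = 10*z)
q(w) = 4 + w²*(20 + 10*√(36 + w²)) (q(w) = 4 + (10*(2 + √((6*(-1))² + w²)))*w² = 4 + (10*(2 + √((-6)² + w²)))*w² = 4 + (10*(2 + √(36 + w²)))*w² = 4 + (20 + 10*√(36 + w²))*w² = 4 + w²*(20 + 10*√(36 + w²)))
1/q(150) = 1/(4 + 10*150²*(2 + √(36 + 150²))) = 1/(4 + 10*22500*(2 + √(36 + 22500))) = 1/(4 + 10*22500*(2 + √22536)) = 1/(4 + 10*22500*(2 + 6*√626)) = 1/(4 + (450000 + 1350000*√626)) = 1/(450004 + 1350000*√626)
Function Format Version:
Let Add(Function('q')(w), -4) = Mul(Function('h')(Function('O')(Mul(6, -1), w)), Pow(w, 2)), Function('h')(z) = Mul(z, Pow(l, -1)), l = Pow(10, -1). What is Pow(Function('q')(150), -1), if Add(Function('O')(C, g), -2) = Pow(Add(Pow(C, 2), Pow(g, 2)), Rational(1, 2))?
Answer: Add(Rational(-112501, 285170624099996), Mul(Rational(84375, 71292656024999), Pow(626, Rational(1, 2)))) ≈ 2.9217e-8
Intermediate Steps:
l = Rational(1, 10) ≈ 0.10000
Function('O')(C, g) = Add(2, Pow(Add(Pow(C, 2), Pow(g, 2)), Rational(1, 2)))
Function('h')(z) = Mul(10, z) (Function('h')(z) = Mul(z, Pow(Rational(1, 10), -1)) = Mul(z, 10) = Mul(10, z))
Function('q')(w) = Add(4, Mul(Pow(w, 2), Add(20, Mul(10, Pow(Add(36, Pow(w, 2)), Rational(1, 2)))))) (Function('q')(w) = Add(4, Mul(Mul(10, Add(2, Pow(Add(Pow(Mul(6, -1), 2), Pow(w, 2)), Rational(1, 2)))), Pow(w, 2))) = Add(4, Mul(Mul(10, Add(2, Pow(Add(Pow(-6, 2), Pow(w, 2)), Rational(1, 2)))), Pow(w, 2))) = Add(4, Mul(Mul(10, Add(2, Pow(Add(36, Pow(w, 2)), Rational(1, 2)))), Pow(w, 2))) = Add(4, Mul(Add(20, Mul(10, Pow(Add(36, Pow(w, 2)), Rational(1, 2)))), Pow(w, 2))) = Add(4, Mul(Pow(w, 2), Add(20, Mul(10, Pow(Add(36, Pow(w, 2)), Rational(1, 2)))))))
Pow(Function('q')(150), -1) = Pow(Add(4, Mul(10, Pow(150, 2), Add(2, Pow(Add(36, Pow(150, 2)), Rational(1, 2))))), -1) = Pow(Add(4, Mul(10, 22500, Add(2, Pow(Add(36, 22500), Rational(1, 2))))), -1) = Pow(Add(4, Mul(10, 22500, Add(2, Pow(22536, Rational(1, 2))))), -1) = Pow(Add(4, Mul(10, 22500, Add(2, Mul(6, Pow(626, Rational(1, 2)))))), -1) = Pow(Add(4, Add(450000, Mul(1350000, Pow(626, Rational(1, 2))))), -1) = Pow(Add(450004, Mul(1350000, Pow(626, Rational(1, 2)))), -1)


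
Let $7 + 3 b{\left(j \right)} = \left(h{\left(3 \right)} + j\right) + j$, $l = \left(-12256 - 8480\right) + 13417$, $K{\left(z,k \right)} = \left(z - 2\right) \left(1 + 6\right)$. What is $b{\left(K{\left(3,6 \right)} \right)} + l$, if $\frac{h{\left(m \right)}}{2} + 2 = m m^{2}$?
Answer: $-7300$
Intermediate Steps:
$K{\left(z,k \right)} = -14 + 7 z$ ($K{\left(z,k \right)} = \left(-2 + z\right) 7 = -14 + 7 z$)
$h{\left(m \right)} = -4 + 2 m^{3}$ ($h{\left(m \right)} = -4 + 2 m m^{2} = -4 + 2 m^{3}$)
$l = -7319$ ($l = -20736 + 13417 = -7319$)
$b{\left(j \right)} = \frac{43}{3} + \frac{2 j}{3}$ ($b{\left(j \right)} = - \frac{7}{3} + \frac{\left(\left(-4 + 2 \cdot 3^{3}\right) + j\right) + j}{3} = - \frac{7}{3} + \frac{\left(\left(-4 + 2 \cdot 27\right) + j\right) + j}{3} = - \frac{7}{3} + \frac{\left(\left(-4 + 54\right) + j\right) + j}{3} = - \frac{7}{3} + \frac{\left(50 + j\right) + j}{3} = - \frac{7}{3} + \frac{50 + 2 j}{3} = - \frac{7}{3} + \left(\frac{50}{3} + \frac{2 j}{3}\right) = \frac{43}{3} + \frac{2 j}{3}$)
$b{\left(K{\left(3,6 \right)} \right)} + l = \left(\frac{43}{3} + \frac{2 \left(-14 + 7 \cdot 3\right)}{3}\right) - 7319 = \left(\frac{43}{3} + \frac{2 \left(-14 + 21\right)}{3}\right) - 7319 = \left(\frac{43}{3} + \frac{2}{3} \cdot 7\right) - 7319 = \left(\frac{43}{3} + \frac{14}{3}\right) - 7319 = 19 - 7319 = -7300$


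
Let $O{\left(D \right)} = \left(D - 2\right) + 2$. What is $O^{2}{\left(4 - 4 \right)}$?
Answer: $0$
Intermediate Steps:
$O{\left(D \right)} = D$ ($O{\left(D \right)} = \left(-2 + D\right) + 2 = D$)
$O^{2}{\left(4 - 4 \right)} = \left(4 - 4\right)^{2} = 0^{2} = 0$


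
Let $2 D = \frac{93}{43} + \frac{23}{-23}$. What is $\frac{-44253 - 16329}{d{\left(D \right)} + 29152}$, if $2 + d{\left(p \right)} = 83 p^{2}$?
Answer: $- \frac{112016118}{53950225} \approx -2.0763$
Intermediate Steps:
$D = \frac{25}{43}$ ($D = \frac{\frac{93}{43} + \frac{23}{-23}}{2} = \frac{93 \cdot \frac{1}{43} + 23 \left(- \frac{1}{23}\right)}{2} = \frac{\frac{93}{43} - 1}{2} = \frac{1}{2} \cdot \frac{50}{43} = \frac{25}{43} \approx 0.5814$)
$d{\left(p \right)} = -2 + 83 p^{2}$
$\frac{-44253 - 16329}{d{\left(D \right)} + 29152} = \frac{-44253 - 16329}{\left(-2 + 83 \left(\frac{25}{43}\right)^{2}\right) + 29152} = - \frac{60582}{\left(-2 + 83 \cdot \frac{625}{1849}\right) + 29152} = - \frac{60582}{\left(-2 + \frac{51875}{1849}\right) + 29152} = - \frac{60582}{\frac{48177}{1849} + 29152} = - \frac{60582}{\frac{53950225}{1849}} = \left(-60582\right) \frac{1849}{53950225} = - \frac{112016118}{53950225}$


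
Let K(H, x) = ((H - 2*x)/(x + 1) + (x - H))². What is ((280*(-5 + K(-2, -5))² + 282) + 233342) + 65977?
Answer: 411601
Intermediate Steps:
K(H, x) = (x - H + (H - 2*x)/(1 + x))² (K(H, x) = ((H - 2*x)/(1 + x) + (x - H))² = (x - H + (H - 2*x)/(1 + x))²)
((280*(-5 + K(-2, -5))² + 282) + 233342) + 65977 = ((280*(-5 + (-5)²*(1 - 2 - 1*(-5))²/(1 - 5)²)² + 282) + 233342) + 65977 = ((280*(-5 + 25*(1 - 2 + 5)²/(-4)²)² + 282) + 233342) + 65977 = ((280*(-5 + 25*(1/16)*4²)² + 282) + 233342) + 65977 = ((280*(-5 + 25*(1/16)*16)² + 282) + 233342) + 65977 = ((280*(-5 + 25)² + 282) + 233342) + 65977 = ((280*20² + 282) + 233342) + 65977 = ((280*400 + 282) + 233342) + 65977 = ((112000 + 282) + 233342) + 65977 = (112282 + 233342) + 65977 = 345624 + 65977 = 411601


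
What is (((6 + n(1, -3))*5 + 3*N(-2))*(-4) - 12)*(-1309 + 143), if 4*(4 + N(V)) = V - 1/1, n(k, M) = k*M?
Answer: 17490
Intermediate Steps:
n(k, M) = M*k
N(V) = -17/4 + V/4 (N(V) = -4 + (V - 1/1)/4 = -4 + (V - 1*1)/4 = -4 + (V - 1)/4 = -4 + (-1 + V)/4 = -4 + (-1/4 + V/4) = -17/4 + V/4)
(((6 + n(1, -3))*5 + 3*N(-2))*(-4) - 12)*(-1309 + 143) = (((6 - 3*1)*5 + 3*(-17/4 + (1/4)*(-2)))*(-4) - 12)*(-1309 + 143) = (((6 - 3)*5 + 3*(-17/4 - 1/2))*(-4) - 12)*(-1166) = ((3*5 + 3*(-19/4))*(-4) - 12)*(-1166) = ((15 - 57/4)*(-4) - 12)*(-1166) = ((3/4)*(-4) - 12)*(-1166) = (-3 - 12)*(-1166) = -15*(-1166) = 17490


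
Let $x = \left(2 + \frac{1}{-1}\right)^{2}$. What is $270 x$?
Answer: $270$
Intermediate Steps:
$x = 1$ ($x = \left(2 - 1\right)^{2} = 1^{2} = 1$)
$270 x = 270 \cdot 1 = 270$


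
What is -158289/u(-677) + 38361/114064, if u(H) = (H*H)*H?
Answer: 11921041163109/35392774040912 ≈ 0.33682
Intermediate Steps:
u(H) = H³ (u(H) = H²*H = H³)
-158289/u(-677) + 38361/114064 = -158289/((-677)³) + 38361/114064 = -158289/(-310288733) + 38361*(1/114064) = -158289*(-1/310288733) + 38361/114064 = 158289/310288733 + 38361/114064 = 11921041163109/35392774040912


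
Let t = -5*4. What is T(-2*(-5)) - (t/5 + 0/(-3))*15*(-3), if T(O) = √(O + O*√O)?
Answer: -180 + √(10 + 10*√10) ≈ -173.55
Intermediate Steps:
t = -20
T(O) = √(O + O^(3/2))
T(-2*(-5)) - (t/5 + 0/(-3))*15*(-3) = √(-2*(-5) + (-2*(-5))^(3/2)) - (-20/5 + 0/(-3))*15*(-3) = √(10 + 10^(3/2)) - (-20*⅕ + 0*(-⅓))*15*(-3) = √(10 + 10*√10) - (-4 + 0)*15*(-3) = √(10 + 10*√10) - (-4*15)*(-3) = √(10 + 10*√10) - (-60)*(-3) = √(10 + 10*√10) - 1*180 = √(10 + 10*√10) - 180 = -180 + √(10 + 10*√10)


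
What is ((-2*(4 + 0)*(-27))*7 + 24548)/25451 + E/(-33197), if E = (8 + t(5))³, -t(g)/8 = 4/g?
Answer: 108126196588/105612105875 ≈ 1.0238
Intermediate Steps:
t(g) = -32/g
E = 512/125 (E = (8 - 32/5)³ = (8/5)³ = 512/125 ≈ 4.0960)
((-2*(4 + 0)*(-27))*7 + 24548)/25451 + E/(-33197) = ((-2*(4 + 0)*(-27))*7 + 24548)/25451 + (512/125)/(-33197) = ((-2*4*(-27))*7 + 24548)*(1/25451) + (512/125)*(-1/33197) = (-8*(-27)*7 + 24548)*(1/25451) - 512/4149625 = (216*7 + 24548)*(1/25451) - 512/4149625 = (1512 + 24548)*(1/25451) - 512/4149625 = 26060*(1/25451) - 512/4149625 = 26060/25451 - 512/4149625 = 108126196588/105612105875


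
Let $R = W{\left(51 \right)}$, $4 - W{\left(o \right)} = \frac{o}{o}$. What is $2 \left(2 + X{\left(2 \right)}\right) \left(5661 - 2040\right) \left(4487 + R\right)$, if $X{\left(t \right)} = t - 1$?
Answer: $97549740$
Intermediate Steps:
$W{\left(o \right)} = 3$ ($W{\left(o \right)} = 4 - \frac{o}{o} = 4 - 1 = 3$)
$R = 3$
$X{\left(t \right)} = -1 + t$
$2 \left(2 + X{\left(2 \right)}\right) \left(5661 - 2040\right) \left(4487 + R\right) = 2 \left(2 + \left(-1 + 2\right)\right) \left(5661 - 2040\right) \left(4487 + 3\right) = 2 \left(2 + 1\right) 3621 \cdot 4490 = 2 \cdot 3 \cdot 16258290 = 6 \cdot 16258290 = 97549740$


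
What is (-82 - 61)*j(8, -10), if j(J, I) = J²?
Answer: -9152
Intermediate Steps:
(-82 - 61)*j(8, -10) = (-82 - 61)*8² = -143*64 = -9152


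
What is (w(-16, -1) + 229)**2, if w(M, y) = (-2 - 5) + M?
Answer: 42436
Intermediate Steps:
w(M, y) = -7 + M
(w(-16, -1) + 229)**2 = ((-7 - 16) + 229)**2 = (-23 + 229)**2 = 206**2 = 42436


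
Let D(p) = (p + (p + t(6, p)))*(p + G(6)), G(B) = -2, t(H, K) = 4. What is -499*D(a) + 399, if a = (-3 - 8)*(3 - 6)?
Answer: -1082431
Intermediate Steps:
a = 33 (a = -11*(-3) = 33)
D(p) = (-2 + p)*(4 + 2*p) (D(p) = (p + (p + 4))*(p - 2) = (p + (4 + p))*(-2 + p) = (4 + 2*p)*(-2 + p) = (-2 + p)*(4 + 2*p))
-499*D(a) + 399 = -499*(-8 + 2*33²) + 399 = -499*(-8 + 2*1089) + 399 = -499*(-8 + 2178) + 399 = -499*2170 + 399 = -1082830 + 399 = -1082431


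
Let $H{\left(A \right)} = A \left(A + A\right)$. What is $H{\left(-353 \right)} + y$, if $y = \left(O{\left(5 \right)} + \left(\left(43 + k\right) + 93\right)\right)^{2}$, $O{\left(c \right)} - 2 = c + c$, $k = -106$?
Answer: $250982$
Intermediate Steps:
$O{\left(c \right)} = 2 + 2 c$ ($O{\left(c \right)} = 2 + \left(c + c\right) = 2 + 2 c$)
$y = 1764$ ($y = \left(\left(2 + 2 \cdot 5\right) + \left(\left(43 - 106\right) + 93\right)\right)^{2} = \left(\left(2 + 10\right) + \left(-63 + 93\right)\right)^{2} = \left(12 + 30\right)^{2} = 42^{2} = 1764$)
$H{\left(A \right)} = 2 A^{2}$ ($H{\left(A \right)} = A 2 A = 2 A^{2}$)
$H{\left(-353 \right)} + y = 2 \left(-353\right)^{2} + 1764 = 2 \cdot 124609 + 1764 = 249218 + 1764 = 250982$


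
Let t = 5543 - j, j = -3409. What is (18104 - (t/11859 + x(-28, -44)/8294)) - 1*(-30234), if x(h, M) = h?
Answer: 792396913452/16393091 ≈ 48337.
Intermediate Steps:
t = 8952 (t = 5543 - 1*(-3409) = 5543 + 3409 = 8952)
(18104 - (t/11859 + x(-28, -44)/8294)) - 1*(-30234) = (18104 - (8952/11859 - 28/8294)) - 1*(-30234) = (18104 - (8952*(1/11859) - 28*1/8294)) + 30234 = (18104 - (2984/3953 - 14/4147)) + 30234 = (18104 - 1*12319306/16393091) + 30234 = (18104 - 12319306/16393091) + 30234 = 296768200158/16393091 + 30234 = 792396913452/16393091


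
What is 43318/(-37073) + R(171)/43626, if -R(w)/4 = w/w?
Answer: -944969680/808673349 ≈ -1.1685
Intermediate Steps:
R(w) = -4 (R(w) = -4*w/w = -4*1 = -4)
43318/(-37073) + R(171)/43626 = 43318/(-37073) - 4/43626 = 43318*(-1/37073) - 4*1/43626 = -43318/37073 - 2/21813 = -944969680/808673349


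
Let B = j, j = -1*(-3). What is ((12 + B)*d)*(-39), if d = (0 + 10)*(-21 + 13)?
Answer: 46800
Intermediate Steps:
j = 3
B = 3
d = -80 (d = 10*(-8) = -80)
((12 + B)*d)*(-39) = ((12 + 3)*(-80))*(-39) = (15*(-80))*(-39) = -1200*(-39) = 46800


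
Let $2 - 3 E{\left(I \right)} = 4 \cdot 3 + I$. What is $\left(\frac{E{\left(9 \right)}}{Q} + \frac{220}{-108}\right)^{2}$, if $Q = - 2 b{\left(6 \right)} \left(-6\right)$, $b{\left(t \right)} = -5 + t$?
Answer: $\frac{76729}{11664} \approx 6.5783$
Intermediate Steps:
$E{\left(I \right)} = - \frac{10}{3} - \frac{I}{3}$ ($E{\left(I \right)} = \frac{2}{3} - \frac{4 \cdot 3 + I}{3} = \frac{2}{3} - \frac{12 + I}{3} = \frac{2}{3} - \left(4 + \frac{I}{3}\right) = - \frac{10}{3} - \frac{I}{3}$)
$Q = 12$ ($Q = - 2 \left(-5 + 6\right) \left(-6\right) = \left(-2\right) 1 \left(-6\right) = \left(-2\right) \left(-6\right) = 12$)
$\left(\frac{E{\left(9 \right)}}{Q} + \frac{220}{-108}\right)^{2} = \left(\frac{- \frac{10}{3} - 3}{12} + \frac{220}{-108}\right)^{2} = \left(\left(- \frac{10}{3} - 3\right) \frac{1}{12} + 220 \left(- \frac{1}{108}\right)\right)^{2} = \left(\left(- \frac{19}{3}\right) \frac{1}{12} - \frac{55}{27}\right)^{2} = \left(- \frac{19}{36} - \frac{55}{27}\right)^{2} = \left(- \frac{277}{108}\right)^{2} = \frac{76729}{11664}$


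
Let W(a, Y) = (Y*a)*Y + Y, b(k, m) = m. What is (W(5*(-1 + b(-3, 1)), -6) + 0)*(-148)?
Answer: 888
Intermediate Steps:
W(a, Y) = Y + a*Y² (W(a, Y) = a*Y² + Y = Y + a*Y²)
(W(5*(-1 + b(-3, 1)), -6) + 0)*(-148) = (-6*(1 - 30*(-1 + 1)) + 0)*(-148) = (-6*(1 - 30*0) + 0)*(-148) = (-6*(1 - 6*0) + 0)*(-148) = (-6*(1 + 0) + 0)*(-148) = (-6*1 + 0)*(-148) = (-6 + 0)*(-148) = -6*(-148) = 888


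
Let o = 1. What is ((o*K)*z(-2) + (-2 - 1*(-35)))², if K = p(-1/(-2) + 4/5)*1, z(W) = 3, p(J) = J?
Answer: 136161/100 ≈ 1361.6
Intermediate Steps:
K = 13/10 (K = (-1/(-2) + 4/5)*1 = (-1*(-½) + 4*(⅕))*1 = (½ + ⅘)*1 = (13/10)*1 = 13/10 ≈ 1.3000)
((o*K)*z(-2) + (-2 - 1*(-35)))² = ((1*(13/10))*3 + (-2 - 1*(-35)))² = ((13/10)*3 + (-2 + 35))² = (39/10 + 33)² = (369/10)² = 136161/100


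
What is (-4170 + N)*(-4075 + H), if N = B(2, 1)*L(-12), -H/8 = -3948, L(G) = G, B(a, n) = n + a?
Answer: -115702854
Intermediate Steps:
B(a, n) = a + n
H = 31584 (H = -8*(-3948) = 31584)
N = -36 (N = (2 + 1)*(-12) = 3*(-12) = -36)
(-4170 + N)*(-4075 + H) = (-4170 - 36)*(-4075 + 31584) = -4206*27509 = -115702854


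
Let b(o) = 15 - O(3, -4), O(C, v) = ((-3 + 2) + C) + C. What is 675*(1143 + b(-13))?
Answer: 778275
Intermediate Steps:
O(C, v) = -1 + 2*C (O(C, v) = (-1 + C) + C = -1 + 2*C)
b(o) = 10 (b(o) = 15 - (-1 + 2*3) = 15 - (-1 + 6) = 15 - 1*5 = 15 - 5 = 10)
675*(1143 + b(-13)) = 675*(1143 + 10) = 675*1153 = 778275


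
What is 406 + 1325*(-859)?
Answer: -1137769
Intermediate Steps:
406 + 1325*(-859) = 406 - 1138175 = -1137769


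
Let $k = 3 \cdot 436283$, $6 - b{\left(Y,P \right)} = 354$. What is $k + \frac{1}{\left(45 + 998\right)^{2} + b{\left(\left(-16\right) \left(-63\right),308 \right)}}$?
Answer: $\frac{1423374596350}{1087501} \approx 1.3088 \cdot 10^{6}$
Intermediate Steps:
$b{\left(Y,P \right)} = -348$ ($b{\left(Y,P \right)} = 6 - 354 = -348$)
$k = 1308849$
$k + \frac{1}{\left(45 + 998\right)^{2} + b{\left(\left(-16\right) \left(-63\right),308 \right)}} = 1308849 + \frac{1}{\left(45 + 998\right)^{2} - 348} = 1308849 + \frac{1}{1043^{2} - 348} = 1308849 + \frac{1}{1087849 - 348} = 1308849 + \frac{1}{1087501} = \frac{1423374596350}{1087501}$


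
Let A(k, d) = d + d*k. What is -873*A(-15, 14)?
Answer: 171108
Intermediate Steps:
-873*A(-15, 14) = -12222*(1 - 15) = -12222*(-14) = -873*(-196) = 171108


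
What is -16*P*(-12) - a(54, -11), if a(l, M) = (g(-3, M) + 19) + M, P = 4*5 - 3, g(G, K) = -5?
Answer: 3261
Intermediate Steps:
P = 17 (P = 20 - 3 = 17)
a(l, M) = 14 + M (a(l, M) = (-5 + 19) + M = 14 + M)
-16*P*(-12) - a(54, -11) = -16*17*(-12) - (14 - 11) = -272*(-12) - 1*3 = 3264 - 3 = 3261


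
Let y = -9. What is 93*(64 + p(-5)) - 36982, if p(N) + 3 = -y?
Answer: -30472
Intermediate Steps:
p(N) = 6 (p(N) = -3 - 1*(-9) = -3 + 9 = 6)
93*(64 + p(-5)) - 36982 = 93*(64 + 6) - 36982 = 93*70 - 36982 = 6510 - 36982 = -30472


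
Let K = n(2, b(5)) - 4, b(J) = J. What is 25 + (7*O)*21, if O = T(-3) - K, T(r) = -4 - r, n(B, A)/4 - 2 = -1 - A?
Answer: 2818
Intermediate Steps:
n(B, A) = 4 - 4*A (n(B, A) = 8 + 4*(-1 - A) = 8 + (-4 - 4*A) = 4 - 4*A)
K = -20 (K = (4 - 4*5) - 4 = (4 - 20) - 4 = -16 - 4 = -20)
O = 19 (O = (-4 - 1*(-3)) - 1*(-20) = (-4 + 3) + 20 = -1 + 20 = 19)
25 + (7*O)*21 = 25 + (7*19)*21 = 25 + 133*21 = 25 + 2793 = 2818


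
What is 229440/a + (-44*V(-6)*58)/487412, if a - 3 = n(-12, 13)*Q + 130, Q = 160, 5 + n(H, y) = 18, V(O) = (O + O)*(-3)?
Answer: 27907124136/269660689 ≈ 103.49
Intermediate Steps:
V(O) = -6*O (V(O) = (2*O)*(-3) = -6*O)
n(H, y) = 13 (n(H, y) = -5 + 18 = 13)
a = 2213 (a = 3 + (13*160 + 130) = 3 + (2080 + 130) = 3 + 2210 = 2213)
229440/a + (-44*V(-6)*58)/487412 = 229440/2213 + (-(-264)*(-6)*58)/487412 = 229440*(1/2213) + (-44*36*58)*(1/487412) = 229440/2213 - 1584*58*(1/487412) = 229440/2213 - 91872*1/487412 = 229440/2213 - 22968/121853 = 27907124136/269660689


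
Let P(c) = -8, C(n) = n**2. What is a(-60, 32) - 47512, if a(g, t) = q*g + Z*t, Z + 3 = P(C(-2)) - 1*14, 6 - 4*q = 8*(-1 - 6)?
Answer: -49242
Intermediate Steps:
q = 31/2 (q = 3/2 - 2*(-1 - 6) = 3/2 - 2*(-7) = 3/2 - 1/4*(-56) = 3/2 + 14 = 31/2 ≈ 15.500)
Z = -25 (Z = -3 + (-8 - 1*14) = -3 + (-8 - 14) = -3 - 22 = -25)
a(g, t) = -25*t + 31*g/2 (a(g, t) = 31*g/2 - 25*t = -25*t + 31*g/2)
a(-60, 32) - 47512 = (-25*32 + (31/2)*(-60)) - 47512 = (-800 - 930) - 47512 = -1730 - 47512 = -49242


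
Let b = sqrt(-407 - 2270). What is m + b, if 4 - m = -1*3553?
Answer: 3557 + I*sqrt(2677) ≈ 3557.0 + 51.74*I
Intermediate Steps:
m = 3557 (m = 4 - (-1)*3553 = 4 - 1*(-3553) = 4 + 3553 = 3557)
b = I*sqrt(2677) (b = sqrt(-2677) = I*sqrt(2677) ≈ 51.74*I)
m + b = 3557 + I*sqrt(2677)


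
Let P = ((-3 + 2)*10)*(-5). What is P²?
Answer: 2500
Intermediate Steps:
P = 50 (P = -1*10*(-5) = -10*(-5) = 50)
P² = 50² = 2500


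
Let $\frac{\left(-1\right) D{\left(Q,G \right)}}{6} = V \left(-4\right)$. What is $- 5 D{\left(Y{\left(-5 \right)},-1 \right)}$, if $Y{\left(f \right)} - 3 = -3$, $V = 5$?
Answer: $-600$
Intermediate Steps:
$Y{\left(f \right)} = 0$ ($Y{\left(f \right)} = 3 - 3 = 0$)
$D{\left(Q,G \right)} = 120$ ($D{\left(Q,G \right)} = - 6 \cdot 5 \left(-4\right) = \left(-6\right) \left(-20\right) = 120$)
$- 5 D{\left(Y{\left(-5 \right)},-1 \right)} = \left(-5\right) 120 = -600$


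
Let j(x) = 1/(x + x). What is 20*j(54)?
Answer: 5/27 ≈ 0.18519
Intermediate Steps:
j(x) = 1/(2*x)
20*j(54) = 20*((1/2)/54) = 20*((1/2)*(1/54)) = 20*(1/108) = 5/27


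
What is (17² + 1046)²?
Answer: 1782225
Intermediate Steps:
(17² + 1046)² = (289 + 1046)² = 1335² = 1782225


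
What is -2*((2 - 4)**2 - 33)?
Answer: 58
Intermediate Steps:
-2*((2 - 4)**2 - 33) = -2*((-2)**2 - 33) = -2*(4 - 33) = -2*(-29) = 58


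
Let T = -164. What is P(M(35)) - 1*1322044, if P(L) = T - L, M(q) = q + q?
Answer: -1322278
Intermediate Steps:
M(q) = 2*q
P(L) = -164 - L
P(M(35)) - 1*1322044 = (-164 - 2*35) - 1*1322044 = (-164 - 1*70) - 1322044 = (-164 - 70) - 1322044 = -234 - 1322044 = -1322278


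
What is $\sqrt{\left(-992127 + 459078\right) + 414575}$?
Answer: $i \sqrt{118474} \approx 344.2 i$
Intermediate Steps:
$\sqrt{\left(-992127 + 459078\right) + 414575} = \sqrt{-533049 + 414575} = \sqrt{-118474} = i \sqrt{118474}$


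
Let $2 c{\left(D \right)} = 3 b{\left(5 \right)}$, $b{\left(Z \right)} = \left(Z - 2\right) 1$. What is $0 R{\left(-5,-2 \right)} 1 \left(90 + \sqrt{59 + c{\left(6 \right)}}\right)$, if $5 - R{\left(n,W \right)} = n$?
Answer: $0$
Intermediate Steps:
$b{\left(Z \right)} = -2 + Z$ ($b{\left(Z \right)} = \left(-2 + Z\right) 1 = -2 + Z$)
$R{\left(n,W \right)} = 5 - n$
$c{\left(D \right)} = \frac{9}{2}$ ($c{\left(D \right)} = \frac{3 \left(-2 + 5\right)}{2} = \frac{3 \cdot 3}{2} = \frac{1}{2} \cdot 9 = \frac{9}{2}$)
$0 R{\left(-5,-2 \right)} 1 \left(90 + \sqrt{59 + c{\left(6 \right)}}\right) = 0 \left(5 - -5\right) 1 \left(90 + \sqrt{59 + \frac{9}{2}}\right) = 0 \left(5 + 5\right) 1 \left(90 + \sqrt{\frac{127}{2}}\right) = 0 \cdot 10 \cdot 1 \left(90 + \frac{\sqrt{254}}{2}\right) = 0 \cdot 1 \left(90 + \frac{\sqrt{254}}{2}\right) = 0 \left(90 + \frac{\sqrt{254}}{2}\right) = 0$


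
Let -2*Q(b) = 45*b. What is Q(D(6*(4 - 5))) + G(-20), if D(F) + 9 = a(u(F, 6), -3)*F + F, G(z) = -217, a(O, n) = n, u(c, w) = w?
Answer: -569/2 ≈ -284.50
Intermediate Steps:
D(F) = -9 - 2*F (D(F) = -9 + (-3*F + F) = -9 - 2*F)
Q(b) = -45*b/2
Q(D(6*(4 - 5))) + G(-20) = -45*(-9 - 12*(4 - 5))/2 - 217 = -45*(-9 - 12*(-1))/2 - 217 = -45*(-9 - 2*(-6))/2 - 217 = -45*(-9 + 12)/2 - 217 = -45/2*3 - 217 = -135/2 - 217 = -569/2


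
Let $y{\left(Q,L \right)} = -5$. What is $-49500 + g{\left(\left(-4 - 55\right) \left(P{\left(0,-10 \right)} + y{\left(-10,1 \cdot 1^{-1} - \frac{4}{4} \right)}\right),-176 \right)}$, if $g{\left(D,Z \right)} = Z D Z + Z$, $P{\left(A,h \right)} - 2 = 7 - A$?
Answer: $-7360012$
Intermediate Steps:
$P{\left(A,h \right)} = 9 - A$ ($P{\left(A,h \right)} = 2 - \left(-7 + A\right) = 9 - A$)
$g{\left(D,Z \right)} = Z + D Z^{2}$ ($g{\left(D,Z \right)} = D Z Z + Z = D Z^{2} + Z = Z + D Z^{2}$)
$-49500 + g{\left(\left(-4 - 55\right) \left(P{\left(0,-10 \right)} + y{\left(-10,1 \cdot 1^{-1} - \frac{4}{4} \right)}\right),-176 \right)} = -49500 - 176 \left(1 + \left(-4 - 55\right) \left(\left(9 - 0\right) - 5\right) \left(-176\right)\right) = -49500 - 176 \left(1 + - 59 \left(\left(9 + 0\right) - 5\right) \left(-176\right)\right) = -49500 - 176 \left(1 + - 59 \left(9 - 5\right) \left(-176\right)\right) = -49500 - 176 \left(1 + \left(-59\right) 4 \left(-176\right)\right) = -49500 - 176 \left(1 - -41536\right) = -49500 - 176 \left(1 + 41536\right) = -49500 - 7310512 = -7360012$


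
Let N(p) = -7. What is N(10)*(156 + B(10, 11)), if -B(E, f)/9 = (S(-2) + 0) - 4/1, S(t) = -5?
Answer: -1659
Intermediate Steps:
B(E, f) = 81 (B(E, f) = -9*((-5 + 0) - 4/1) = -9*(-5 - 4*1) = -9*(-5 - 4) = -9*(-9) = 81)
N(10)*(156 + B(10, 11)) = -7*(156 + 81) = -7*237 = -1659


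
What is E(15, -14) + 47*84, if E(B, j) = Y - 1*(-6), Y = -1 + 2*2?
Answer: 3957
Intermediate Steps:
Y = 3 (Y = -1 + 4 = 3)
E(B, j) = 9 (E(B, j) = 3 - 1*(-6) = 3 + 6 = 9)
E(15, -14) + 47*84 = 9 + 47*84 = 9 + 3948 = 3957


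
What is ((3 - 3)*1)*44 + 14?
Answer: 14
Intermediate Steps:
((3 - 3)*1)*44 + 14 = (0*1)*44 + 14 = 0*44 + 14 = 0 + 14 = 14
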